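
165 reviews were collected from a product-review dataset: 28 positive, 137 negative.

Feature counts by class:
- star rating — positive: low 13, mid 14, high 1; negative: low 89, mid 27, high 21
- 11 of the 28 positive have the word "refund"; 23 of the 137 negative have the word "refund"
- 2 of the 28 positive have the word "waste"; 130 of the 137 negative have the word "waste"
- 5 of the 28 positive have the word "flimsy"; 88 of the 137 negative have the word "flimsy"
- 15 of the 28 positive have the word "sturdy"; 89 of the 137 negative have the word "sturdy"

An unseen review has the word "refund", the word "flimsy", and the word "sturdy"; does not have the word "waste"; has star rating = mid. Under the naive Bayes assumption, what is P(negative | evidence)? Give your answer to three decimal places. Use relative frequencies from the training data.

0.165

positive: (28/165) × (14/28) × (11/28) × (26/28) × (5/28) × (15/28) ≈ 0.00296101
negative: (137/165) × (27/137) × (23/137) × (7/137) × (88/137) × (89/137) ≈ 0.000585728
P(negative | x) = 0.000585728 / 0.003546738 ≈ 0.165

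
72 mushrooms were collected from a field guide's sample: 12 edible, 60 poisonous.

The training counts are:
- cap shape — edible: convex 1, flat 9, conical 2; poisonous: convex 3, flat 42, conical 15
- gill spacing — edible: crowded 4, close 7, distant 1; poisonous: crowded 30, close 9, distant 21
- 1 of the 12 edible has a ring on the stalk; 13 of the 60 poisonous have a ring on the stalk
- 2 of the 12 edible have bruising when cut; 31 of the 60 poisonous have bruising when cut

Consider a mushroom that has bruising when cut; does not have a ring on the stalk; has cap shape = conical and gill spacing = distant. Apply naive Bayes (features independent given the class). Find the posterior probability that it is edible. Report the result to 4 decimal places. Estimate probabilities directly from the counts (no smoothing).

0.0118

edible: (12/72) × (2/12) × (1/12) × (11/12) × (2/12) ≈ 0.000353652
poisonous: (60/72) × (15/60) × (21/60) × (47/60) × (31/60) ≈ 0.029511
P(edible | x) = 0.000353652 / 0.029864652 ≈ 0.0118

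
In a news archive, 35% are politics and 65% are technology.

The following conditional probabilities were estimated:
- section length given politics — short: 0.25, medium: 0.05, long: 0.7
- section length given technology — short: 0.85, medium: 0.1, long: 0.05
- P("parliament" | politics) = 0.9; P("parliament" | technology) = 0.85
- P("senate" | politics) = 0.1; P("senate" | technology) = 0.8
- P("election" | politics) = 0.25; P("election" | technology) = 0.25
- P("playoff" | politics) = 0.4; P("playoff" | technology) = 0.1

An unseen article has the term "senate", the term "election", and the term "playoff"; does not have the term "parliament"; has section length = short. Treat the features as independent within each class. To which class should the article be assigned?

technology

politics: 0.35 × 0.25 × (1−0.9) × 0.1 × 0.25 × 0.4 = 0.0000875
technology: 0.65 × 0.85 × (1−0.85) × 0.8 × 0.25 × 0.1 = 0.0016575
Highest score → technology.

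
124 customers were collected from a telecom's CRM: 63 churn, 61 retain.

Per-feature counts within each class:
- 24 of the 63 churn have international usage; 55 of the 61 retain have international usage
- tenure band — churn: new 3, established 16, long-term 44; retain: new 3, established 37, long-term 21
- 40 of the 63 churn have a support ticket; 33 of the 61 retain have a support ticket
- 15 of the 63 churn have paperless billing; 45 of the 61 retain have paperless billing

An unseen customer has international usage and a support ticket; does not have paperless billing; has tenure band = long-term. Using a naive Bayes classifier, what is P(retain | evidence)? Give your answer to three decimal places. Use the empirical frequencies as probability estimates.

0.249

churn: (63/124) × (24/63) × (44/63) × (40/63) × (48/63) ≈ 0.0653916
retain: (61/124) × (55/61) × (21/61) × (33/61) × (16/61) ≈ 0.0216673
P(retain | x) = 0.0216673 / 0.0870589 ≈ 0.249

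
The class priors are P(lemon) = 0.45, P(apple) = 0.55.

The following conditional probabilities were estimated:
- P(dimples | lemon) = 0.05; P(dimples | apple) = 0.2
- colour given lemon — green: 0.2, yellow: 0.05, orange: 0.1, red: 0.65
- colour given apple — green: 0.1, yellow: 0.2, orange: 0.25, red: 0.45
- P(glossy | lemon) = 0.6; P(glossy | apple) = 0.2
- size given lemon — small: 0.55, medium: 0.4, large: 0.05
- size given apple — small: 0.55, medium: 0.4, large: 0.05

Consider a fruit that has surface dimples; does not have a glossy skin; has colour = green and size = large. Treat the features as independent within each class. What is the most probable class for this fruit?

lemon: 0.45 × 0.05 × 0.2 × (1−0.6) × 0.05 = 0.00009
apple: 0.55 × 0.2 × 0.1 × (1−0.2) × 0.05 = 0.00044
Highest score → apple.

apple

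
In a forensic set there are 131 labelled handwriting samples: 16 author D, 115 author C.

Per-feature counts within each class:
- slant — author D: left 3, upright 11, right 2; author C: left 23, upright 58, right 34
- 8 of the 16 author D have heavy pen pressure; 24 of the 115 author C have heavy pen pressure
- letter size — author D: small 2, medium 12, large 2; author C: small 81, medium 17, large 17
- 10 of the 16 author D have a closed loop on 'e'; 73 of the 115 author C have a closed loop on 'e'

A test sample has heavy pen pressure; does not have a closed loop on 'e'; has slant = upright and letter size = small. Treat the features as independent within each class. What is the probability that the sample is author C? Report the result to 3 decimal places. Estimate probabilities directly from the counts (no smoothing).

0.924

author D: (16/131) × (11/16) × (8/16) × (2/16) × (6/16) ≈ 0.00196803
author C: (115/131) × (58/115) × (24/115) × (81/115) × (42/115) ≈ 0.0237689
P(author C | x) = 0.0237689 / 0.02573693 ≈ 0.924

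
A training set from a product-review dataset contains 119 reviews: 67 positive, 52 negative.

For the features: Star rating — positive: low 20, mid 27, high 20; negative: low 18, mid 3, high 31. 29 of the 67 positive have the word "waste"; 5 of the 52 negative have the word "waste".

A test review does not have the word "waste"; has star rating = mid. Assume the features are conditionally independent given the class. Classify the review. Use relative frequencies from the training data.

positive: (67/119) × (27/67) × (38/67) ≈ 0.128684
negative: (52/119) × (3/52) × (47/52) ≈ 0.022786
Highest score → positive.

positive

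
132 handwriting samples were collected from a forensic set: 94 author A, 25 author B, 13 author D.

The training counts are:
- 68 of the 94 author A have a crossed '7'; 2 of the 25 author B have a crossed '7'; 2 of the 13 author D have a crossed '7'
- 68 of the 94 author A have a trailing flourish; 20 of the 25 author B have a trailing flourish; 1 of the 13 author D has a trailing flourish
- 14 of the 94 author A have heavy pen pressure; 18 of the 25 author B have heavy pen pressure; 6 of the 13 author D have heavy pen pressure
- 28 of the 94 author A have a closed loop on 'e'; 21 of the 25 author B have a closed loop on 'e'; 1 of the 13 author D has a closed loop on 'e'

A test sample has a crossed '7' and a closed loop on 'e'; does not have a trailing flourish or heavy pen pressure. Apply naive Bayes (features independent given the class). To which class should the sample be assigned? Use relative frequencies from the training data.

author A: (94/132) × (68/94) × (26/94) × (80/94) × (28/94) ≈ 0.0361221
author B: (25/132) × (2/25) × (5/25) × (7/25) × (21/25) ≈ 0.000712727
author D: (13/132) × (2/13) × (12/13) × (7/13) × (1/13) ≈ 0.000579302
Highest score → author A.

author A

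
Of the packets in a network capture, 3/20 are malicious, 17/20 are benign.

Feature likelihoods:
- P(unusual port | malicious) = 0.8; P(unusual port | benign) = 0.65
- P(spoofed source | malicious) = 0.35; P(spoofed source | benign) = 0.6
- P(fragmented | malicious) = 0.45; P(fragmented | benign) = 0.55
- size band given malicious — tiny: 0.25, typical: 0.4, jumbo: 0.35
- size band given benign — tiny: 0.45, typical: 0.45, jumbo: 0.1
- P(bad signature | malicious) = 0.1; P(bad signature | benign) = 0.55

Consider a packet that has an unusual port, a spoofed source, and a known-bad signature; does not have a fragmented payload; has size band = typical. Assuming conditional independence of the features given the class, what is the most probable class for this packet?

malicious: 0.15 × 0.8 × 0.35 × (1−0.45) × 0.4 × 0.1 = 0.000924
benign: 0.85 × 0.65 × 0.6 × (1−0.55) × 0.45 × 0.55 = 0.0369208125
Highest score → benign.

benign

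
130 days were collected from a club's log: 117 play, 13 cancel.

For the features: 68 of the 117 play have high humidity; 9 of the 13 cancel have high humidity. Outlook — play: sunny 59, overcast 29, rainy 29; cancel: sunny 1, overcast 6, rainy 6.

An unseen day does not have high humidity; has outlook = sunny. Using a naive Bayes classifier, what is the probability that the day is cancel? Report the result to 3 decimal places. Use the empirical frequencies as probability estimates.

0.012

play: (117/130) × (49/117) × (59/117) ≈ 0.190072
cancel: (13/130) × (4/13) × (1/13) ≈ 0.00236686
P(cancel | x) = 0.00236686 / 0.19243886 ≈ 0.012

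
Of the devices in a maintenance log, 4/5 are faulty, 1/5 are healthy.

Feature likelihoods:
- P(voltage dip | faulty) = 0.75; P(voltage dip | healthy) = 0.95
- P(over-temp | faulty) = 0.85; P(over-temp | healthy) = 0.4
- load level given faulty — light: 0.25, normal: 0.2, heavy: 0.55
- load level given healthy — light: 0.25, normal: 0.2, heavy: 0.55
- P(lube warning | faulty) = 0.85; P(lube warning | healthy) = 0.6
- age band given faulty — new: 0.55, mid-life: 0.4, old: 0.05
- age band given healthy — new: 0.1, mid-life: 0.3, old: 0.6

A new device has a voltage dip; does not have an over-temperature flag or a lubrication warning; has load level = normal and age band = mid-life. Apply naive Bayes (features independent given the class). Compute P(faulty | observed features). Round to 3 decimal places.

faulty: 0.8 × 0.75 × (1−0.85) × 0.2 × (1−0.85) × 0.4 = 0.00108
healthy: 0.2 × 0.95 × (1−0.4) × 0.2 × (1−0.6) × 0.3 = 0.002736
P(faulty | x) = 0.00108 / 0.003816 ≈ 0.283

0.283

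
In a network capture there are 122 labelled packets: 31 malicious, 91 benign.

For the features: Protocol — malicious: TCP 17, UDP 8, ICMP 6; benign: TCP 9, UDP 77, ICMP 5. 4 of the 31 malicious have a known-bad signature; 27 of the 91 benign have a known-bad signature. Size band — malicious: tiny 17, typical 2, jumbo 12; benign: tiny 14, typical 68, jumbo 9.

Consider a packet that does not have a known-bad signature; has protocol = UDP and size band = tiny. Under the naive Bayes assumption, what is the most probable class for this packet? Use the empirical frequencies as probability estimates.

malicious: (31/122) × (8/31) × (27/31) × (17/31) ≈ 0.0313198
benign: (91/122) × (77/91) × (64/91) × (14/91) ≈ 0.0682898
Highest score → benign.

benign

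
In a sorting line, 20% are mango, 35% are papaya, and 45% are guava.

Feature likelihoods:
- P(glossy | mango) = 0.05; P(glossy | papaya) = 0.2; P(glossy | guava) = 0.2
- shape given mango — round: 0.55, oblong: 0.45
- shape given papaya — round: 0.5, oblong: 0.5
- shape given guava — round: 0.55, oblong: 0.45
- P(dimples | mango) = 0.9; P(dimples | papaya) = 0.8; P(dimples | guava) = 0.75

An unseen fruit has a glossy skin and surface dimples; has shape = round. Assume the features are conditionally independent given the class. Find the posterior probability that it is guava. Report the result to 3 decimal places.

mango: 0.2 × 0.05 × 0.55 × 0.9 = 0.00495
papaya: 0.35 × 0.2 × 0.5 × 0.8 = 0.028
guava: 0.45 × 0.2 × 0.55 × 0.75 = 0.037125
P(guava | x) = 0.037125 / 0.070075 ≈ 0.530

0.530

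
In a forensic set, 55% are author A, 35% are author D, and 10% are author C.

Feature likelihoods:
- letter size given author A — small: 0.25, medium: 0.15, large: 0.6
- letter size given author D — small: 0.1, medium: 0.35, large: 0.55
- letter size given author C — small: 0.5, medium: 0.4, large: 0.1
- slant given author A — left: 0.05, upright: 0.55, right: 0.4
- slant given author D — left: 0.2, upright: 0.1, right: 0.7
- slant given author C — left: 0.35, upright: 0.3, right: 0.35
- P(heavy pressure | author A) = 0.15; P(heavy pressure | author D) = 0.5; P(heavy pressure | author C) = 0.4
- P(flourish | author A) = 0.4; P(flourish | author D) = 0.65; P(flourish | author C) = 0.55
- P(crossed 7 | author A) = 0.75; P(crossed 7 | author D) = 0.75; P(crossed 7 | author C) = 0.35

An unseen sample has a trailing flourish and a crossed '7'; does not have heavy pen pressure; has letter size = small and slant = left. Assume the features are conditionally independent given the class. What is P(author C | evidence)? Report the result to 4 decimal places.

author A: 0.55 × 0.25 × 0.05 × (1−0.15) × 0.4 × 0.75 = 0.001753125
author D: 0.35 × 0.1 × 0.2 × (1−0.5) × 0.65 × 0.75 = 0.00170625
author C: 0.1 × 0.5 × 0.35 × (1−0.4) × 0.55 × 0.35 = 0.00202125
P(author C | x) = 0.00202125 / 0.005480625 ≈ 0.3688

0.3688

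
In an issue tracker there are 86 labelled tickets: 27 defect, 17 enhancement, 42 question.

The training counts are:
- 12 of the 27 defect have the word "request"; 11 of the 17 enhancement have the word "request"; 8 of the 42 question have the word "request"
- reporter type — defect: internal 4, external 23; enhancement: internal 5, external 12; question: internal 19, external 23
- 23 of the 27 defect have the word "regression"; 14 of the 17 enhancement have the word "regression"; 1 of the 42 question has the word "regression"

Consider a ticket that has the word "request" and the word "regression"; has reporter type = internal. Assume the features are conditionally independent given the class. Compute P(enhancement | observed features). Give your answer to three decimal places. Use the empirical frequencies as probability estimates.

defect: (27/86) × (12/27) × (4/27) × (23/27) ≈ 0.0176093
enhancement: (17/86) × (11/17) × (5/17) × (14/17) ≈ 0.0309809
question: (42/86) × (8/42) × (19/42) × (1/42) ≈ 0.00100195
P(enhancement | x) = 0.0309809 / 0.04959215 ≈ 0.625

0.625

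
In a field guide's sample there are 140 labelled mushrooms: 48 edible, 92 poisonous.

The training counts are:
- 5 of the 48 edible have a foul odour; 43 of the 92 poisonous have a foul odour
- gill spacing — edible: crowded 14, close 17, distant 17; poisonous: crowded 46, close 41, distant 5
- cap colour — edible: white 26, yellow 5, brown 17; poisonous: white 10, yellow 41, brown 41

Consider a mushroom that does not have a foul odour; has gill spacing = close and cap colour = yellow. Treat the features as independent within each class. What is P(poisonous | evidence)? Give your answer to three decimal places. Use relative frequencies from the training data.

0.860

edible: (48/140) × (43/48) × (17/48) × (5/48) ≈ 0.0113312
poisonous: (92/140) × (49/92) × (41/92) × (41/92) ≈ 0.0695121
P(poisonous | x) = 0.0695121 / 0.0808433 ≈ 0.860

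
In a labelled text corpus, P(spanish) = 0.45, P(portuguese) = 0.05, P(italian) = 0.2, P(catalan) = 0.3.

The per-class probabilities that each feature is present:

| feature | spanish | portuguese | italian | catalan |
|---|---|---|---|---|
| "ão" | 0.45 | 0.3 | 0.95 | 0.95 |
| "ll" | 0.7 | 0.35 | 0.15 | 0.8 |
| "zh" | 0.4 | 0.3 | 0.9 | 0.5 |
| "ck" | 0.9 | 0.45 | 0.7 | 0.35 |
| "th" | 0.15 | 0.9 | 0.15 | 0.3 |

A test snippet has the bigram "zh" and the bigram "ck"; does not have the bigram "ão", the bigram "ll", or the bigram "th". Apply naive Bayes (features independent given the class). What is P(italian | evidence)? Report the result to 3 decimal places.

0.163

spanish: 0.45 × (1−0.45) × (1−0.7) × 0.4 × 0.9 × (1−0.15) = 0.0227205
portuguese: 0.05 × (1−0.3) × (1−0.35) × 0.3 × 0.45 × (1−0.9) = 0.000307125
italian: 0.2 × (1−0.95) × (1−0.15) × 0.9 × 0.7 × (1−0.15) = 0.00455175
catalan: 0.3 × (1−0.95) × (1−0.8) × 0.5 × 0.35 × (1−0.3) = 0.0003675
P(italian | x) = 0.00455175 / 0.027946875 ≈ 0.163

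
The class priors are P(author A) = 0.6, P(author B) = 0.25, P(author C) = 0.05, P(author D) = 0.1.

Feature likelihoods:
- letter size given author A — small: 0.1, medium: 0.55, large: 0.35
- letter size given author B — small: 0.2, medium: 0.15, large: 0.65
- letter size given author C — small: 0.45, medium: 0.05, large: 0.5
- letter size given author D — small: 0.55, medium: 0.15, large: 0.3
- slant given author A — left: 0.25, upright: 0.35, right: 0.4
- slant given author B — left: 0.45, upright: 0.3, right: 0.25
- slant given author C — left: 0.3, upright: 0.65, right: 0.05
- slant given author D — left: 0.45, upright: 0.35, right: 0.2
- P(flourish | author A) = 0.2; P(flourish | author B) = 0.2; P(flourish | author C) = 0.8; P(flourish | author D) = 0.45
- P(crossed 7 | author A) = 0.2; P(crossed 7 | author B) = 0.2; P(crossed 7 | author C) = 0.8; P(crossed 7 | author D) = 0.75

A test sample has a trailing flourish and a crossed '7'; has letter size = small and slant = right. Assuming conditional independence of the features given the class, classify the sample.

author A: 0.6 × 0.1 × 0.4 × 0.2 × 0.2 = 0.00096
author B: 0.25 × 0.2 × 0.25 × 0.2 × 0.2 = 0.0005
author C: 0.05 × 0.45 × 0.05 × 0.8 × 0.8 = 0.00072
author D: 0.1 × 0.55 × 0.2 × 0.45 × 0.75 = 0.0037125
Highest score → author D.

author D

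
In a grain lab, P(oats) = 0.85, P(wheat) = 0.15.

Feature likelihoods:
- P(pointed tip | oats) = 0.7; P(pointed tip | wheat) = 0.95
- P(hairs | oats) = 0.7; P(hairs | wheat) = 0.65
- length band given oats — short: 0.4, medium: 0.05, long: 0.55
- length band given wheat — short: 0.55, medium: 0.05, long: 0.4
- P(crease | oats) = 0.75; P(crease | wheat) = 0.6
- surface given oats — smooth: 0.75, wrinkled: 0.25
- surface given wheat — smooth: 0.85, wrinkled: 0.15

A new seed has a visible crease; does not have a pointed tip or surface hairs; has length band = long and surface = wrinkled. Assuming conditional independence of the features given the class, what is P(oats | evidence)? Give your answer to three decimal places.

0.988

oats: 0.85 × (1−0.7) × (1−0.7) × 0.55 × 0.75 × 0.25 = 0.0078890625
wheat: 0.15 × (1−0.95) × (1−0.65) × 0.4 × 0.6 × 0.15 = 0.0000945
P(oats | x) = 0.0078890625 / 0.0079835625 ≈ 0.988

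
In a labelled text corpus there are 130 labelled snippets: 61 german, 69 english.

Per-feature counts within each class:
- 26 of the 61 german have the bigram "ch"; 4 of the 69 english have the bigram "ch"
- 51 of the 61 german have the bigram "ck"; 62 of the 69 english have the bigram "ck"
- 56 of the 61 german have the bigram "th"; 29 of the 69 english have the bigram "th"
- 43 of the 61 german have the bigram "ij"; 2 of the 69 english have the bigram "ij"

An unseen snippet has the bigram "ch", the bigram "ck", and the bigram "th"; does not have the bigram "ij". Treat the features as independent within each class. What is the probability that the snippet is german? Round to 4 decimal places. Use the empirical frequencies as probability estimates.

german: (61/130) × (26/61) × (51/61) × (56/61) × (18/61) ≈ 0.0452972
english: (69/130) × (4/69) × (62/69) × (29/69) × (67/69) ≈ 0.0112832
P(german | x) = 0.0452972 / 0.0565804 ≈ 0.8006

0.8006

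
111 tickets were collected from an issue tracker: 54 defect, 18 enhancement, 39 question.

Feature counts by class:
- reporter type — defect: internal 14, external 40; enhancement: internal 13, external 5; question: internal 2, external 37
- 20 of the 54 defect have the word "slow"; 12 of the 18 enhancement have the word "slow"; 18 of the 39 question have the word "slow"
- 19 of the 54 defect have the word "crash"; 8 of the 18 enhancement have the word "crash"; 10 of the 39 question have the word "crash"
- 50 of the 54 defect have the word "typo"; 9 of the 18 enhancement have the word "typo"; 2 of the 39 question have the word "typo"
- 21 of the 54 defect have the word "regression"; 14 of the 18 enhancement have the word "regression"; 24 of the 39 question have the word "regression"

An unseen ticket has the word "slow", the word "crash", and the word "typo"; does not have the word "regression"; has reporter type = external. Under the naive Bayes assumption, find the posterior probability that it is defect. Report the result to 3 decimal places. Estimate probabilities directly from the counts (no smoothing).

defect: (54/111) × (40/54) × (20/54) × (19/54) × (50/54) × (33/54) ≈ 0.0265723
enhancement: (18/111) × (5/18) × (12/18) × (8/18) × (9/18) × (4/18) ≈ 0.00148296
question: (39/111) × (37/39) × (18/39) × (10/39) × (2/39) × (15/39) ≈ 0.000778062
P(defect | x) = 0.0265723 / 0.028833322 ≈ 0.922

0.922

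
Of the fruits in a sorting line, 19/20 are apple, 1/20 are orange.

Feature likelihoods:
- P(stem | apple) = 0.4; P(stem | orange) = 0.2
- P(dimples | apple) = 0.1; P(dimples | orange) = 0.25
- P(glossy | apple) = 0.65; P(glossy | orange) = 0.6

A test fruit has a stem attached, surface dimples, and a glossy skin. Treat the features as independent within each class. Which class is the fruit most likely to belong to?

apple: 0.95 × 0.4 × 0.1 × 0.65 = 0.0247
orange: 0.05 × 0.2 × 0.25 × 0.6 = 0.0015
Highest score → apple.

apple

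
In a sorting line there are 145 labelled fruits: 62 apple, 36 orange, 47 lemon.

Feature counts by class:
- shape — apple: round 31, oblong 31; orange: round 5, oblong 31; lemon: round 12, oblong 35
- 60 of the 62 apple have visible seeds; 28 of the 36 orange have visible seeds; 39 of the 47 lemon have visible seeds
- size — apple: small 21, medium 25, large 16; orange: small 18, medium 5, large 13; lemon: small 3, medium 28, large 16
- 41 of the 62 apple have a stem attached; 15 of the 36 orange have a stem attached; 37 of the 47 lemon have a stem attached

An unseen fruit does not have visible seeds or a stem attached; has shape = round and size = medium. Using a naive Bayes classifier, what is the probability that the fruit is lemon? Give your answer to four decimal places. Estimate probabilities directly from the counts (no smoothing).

0.5333

apple: (62/145) × (31/62) × (2/62) × (25/62) × (21/62) ≈ 0.000941907
orange: (36/145) × (5/36) × (8/36) × (5/36) × (21/36) ≈ 0.000620832
lemon: (47/145) × (12/47) × (8/47) × (28/47) × (10/47) ≈ 0.00178553
P(lemon | x) = 0.00178553 / 0.003348269 ≈ 0.5333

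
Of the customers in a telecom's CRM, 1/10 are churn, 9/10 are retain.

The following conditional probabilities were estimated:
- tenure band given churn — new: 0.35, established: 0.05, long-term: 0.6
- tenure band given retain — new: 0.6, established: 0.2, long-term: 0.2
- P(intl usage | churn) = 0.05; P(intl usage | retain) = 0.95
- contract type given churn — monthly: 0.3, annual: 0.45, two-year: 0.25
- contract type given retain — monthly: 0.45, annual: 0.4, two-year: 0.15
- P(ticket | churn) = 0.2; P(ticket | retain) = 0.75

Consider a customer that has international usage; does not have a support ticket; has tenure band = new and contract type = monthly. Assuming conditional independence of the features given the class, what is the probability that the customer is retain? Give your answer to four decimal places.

0.9928

churn: 0.1 × 0.35 × 0.05 × 0.3 × (1−0.2) = 0.00042
retain: 0.9 × 0.6 × 0.95 × 0.45 × (1−0.75) = 0.0577125
P(retain | x) = 0.0577125 / 0.0581325 ≈ 0.9928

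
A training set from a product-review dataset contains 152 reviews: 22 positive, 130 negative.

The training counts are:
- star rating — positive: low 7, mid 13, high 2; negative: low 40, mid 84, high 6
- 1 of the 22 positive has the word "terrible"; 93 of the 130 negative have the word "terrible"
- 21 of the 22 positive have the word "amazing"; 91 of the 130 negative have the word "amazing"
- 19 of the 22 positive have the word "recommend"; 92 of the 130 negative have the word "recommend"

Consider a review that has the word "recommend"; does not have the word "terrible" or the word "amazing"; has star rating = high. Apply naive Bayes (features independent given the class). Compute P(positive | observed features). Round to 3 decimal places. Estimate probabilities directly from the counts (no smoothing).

0.171

positive: (22/152) × (2/22) × (21/22) × (1/22) × (19/22) ≈ 0.00049305
negative: (130/152) × (6/130) × (37/130) × (39/130) × (92/130) ≈ 0.00238524
P(positive | x) = 0.00049305 / 0.00287829 ≈ 0.171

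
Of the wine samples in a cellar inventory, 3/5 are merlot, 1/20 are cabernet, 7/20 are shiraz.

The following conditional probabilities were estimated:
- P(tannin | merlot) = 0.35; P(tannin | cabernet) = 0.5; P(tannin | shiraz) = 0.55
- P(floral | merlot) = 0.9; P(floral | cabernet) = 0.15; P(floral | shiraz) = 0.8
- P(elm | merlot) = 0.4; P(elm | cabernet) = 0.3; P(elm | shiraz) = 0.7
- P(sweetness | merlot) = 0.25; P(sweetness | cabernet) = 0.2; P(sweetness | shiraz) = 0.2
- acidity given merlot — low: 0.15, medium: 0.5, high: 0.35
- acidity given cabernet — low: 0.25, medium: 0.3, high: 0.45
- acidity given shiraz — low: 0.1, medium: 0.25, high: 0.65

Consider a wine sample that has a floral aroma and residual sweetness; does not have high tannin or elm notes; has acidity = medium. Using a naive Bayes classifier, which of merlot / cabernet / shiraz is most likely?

merlot: 0.6 × (1−0.35) × 0.9 × (1−0.4) × 0.25 × 0.5 = 0.026325
cabernet: 0.05 × (1−0.5) × 0.15 × (1−0.3) × 0.2 × 0.3 = 0.0001575
shiraz: 0.35 × (1−0.55) × 0.8 × (1−0.7) × 0.2 × 0.25 = 0.00189
Highest score → merlot.

merlot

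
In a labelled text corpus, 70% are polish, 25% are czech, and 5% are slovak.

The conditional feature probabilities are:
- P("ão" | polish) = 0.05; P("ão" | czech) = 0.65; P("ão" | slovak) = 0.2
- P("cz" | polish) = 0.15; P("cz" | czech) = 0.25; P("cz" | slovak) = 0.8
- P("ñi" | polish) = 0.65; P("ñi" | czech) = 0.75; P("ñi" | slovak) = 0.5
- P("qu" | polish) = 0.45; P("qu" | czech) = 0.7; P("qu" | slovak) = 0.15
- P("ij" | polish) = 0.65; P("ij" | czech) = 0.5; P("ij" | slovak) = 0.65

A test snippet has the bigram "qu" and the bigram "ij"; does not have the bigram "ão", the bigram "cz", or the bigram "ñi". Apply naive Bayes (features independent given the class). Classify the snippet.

polish: 0.7 × (1−0.05) × (1−0.15) × (1−0.65) × 0.45 × 0.65 = 0.05786746875
czech: 0.25 × (1−0.65) × (1−0.25) × (1−0.75) × 0.7 × 0.5 = 0.0057421875
slovak: 0.05 × (1−0.2) × (1−0.8) × (1−0.5) × 0.15 × 0.65 = 0.00039
Highest score → polish.

polish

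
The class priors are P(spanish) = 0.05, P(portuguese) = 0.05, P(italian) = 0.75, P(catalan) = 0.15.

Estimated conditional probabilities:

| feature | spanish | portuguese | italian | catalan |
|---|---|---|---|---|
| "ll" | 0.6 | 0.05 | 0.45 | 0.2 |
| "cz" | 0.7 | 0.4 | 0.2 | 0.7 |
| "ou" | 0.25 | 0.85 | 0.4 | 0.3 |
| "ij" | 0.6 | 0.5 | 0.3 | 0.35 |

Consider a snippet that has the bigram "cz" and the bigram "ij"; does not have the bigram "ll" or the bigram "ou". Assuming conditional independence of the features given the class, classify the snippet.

catalan

spanish: 0.05 × (1−0.6) × 0.7 × (1−0.25) × 0.6 = 0.0063
portuguese: 0.05 × (1−0.05) × 0.4 × (1−0.85) × 0.5 = 0.001425
italian: 0.75 × (1−0.45) × 0.2 × (1−0.4) × 0.3 = 0.01485
catalan: 0.15 × (1−0.2) × 0.7 × (1−0.3) × 0.35 = 0.02058
Highest score → catalan.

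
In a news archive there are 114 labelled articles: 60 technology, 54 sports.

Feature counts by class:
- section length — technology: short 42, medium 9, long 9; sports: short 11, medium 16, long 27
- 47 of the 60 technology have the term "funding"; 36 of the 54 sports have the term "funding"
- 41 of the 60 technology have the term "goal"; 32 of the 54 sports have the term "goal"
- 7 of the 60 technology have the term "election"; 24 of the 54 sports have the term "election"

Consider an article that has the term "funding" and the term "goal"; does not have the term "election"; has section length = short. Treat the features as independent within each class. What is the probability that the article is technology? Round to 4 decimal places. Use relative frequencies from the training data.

0.8916

technology: (60/114) × (42/60) × (47/60) × (41/60) × (53/60) ≈ 0.1742
sports: (54/114) × (11/54) × (36/54) × (32/54) × (30/54) ≈ 0.0211778
P(technology | x) = 0.1742 / 0.1953778 ≈ 0.8916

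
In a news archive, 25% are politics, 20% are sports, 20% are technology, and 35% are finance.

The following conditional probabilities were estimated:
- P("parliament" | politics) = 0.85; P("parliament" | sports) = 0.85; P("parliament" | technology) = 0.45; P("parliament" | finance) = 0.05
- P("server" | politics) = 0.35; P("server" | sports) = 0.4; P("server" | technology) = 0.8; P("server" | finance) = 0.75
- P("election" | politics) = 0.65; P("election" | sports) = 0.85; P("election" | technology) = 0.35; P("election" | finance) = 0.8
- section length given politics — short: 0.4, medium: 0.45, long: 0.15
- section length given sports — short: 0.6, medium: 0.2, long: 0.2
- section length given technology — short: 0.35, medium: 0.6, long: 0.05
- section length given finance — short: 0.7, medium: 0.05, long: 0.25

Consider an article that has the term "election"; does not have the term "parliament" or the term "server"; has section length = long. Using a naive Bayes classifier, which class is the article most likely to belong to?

finance

politics: 0.25 × (1−0.85) × (1−0.35) × 0.65 × 0.15 = 0.0023765625
sports: 0.2 × (1−0.85) × (1−0.4) × 0.85 × 0.2 = 0.00306
technology: 0.2 × (1−0.45) × (1−0.8) × 0.35 × 0.05 = 0.000385
finance: 0.35 × (1−0.05) × (1−0.75) × 0.8 × 0.25 = 0.016625
Highest score → finance.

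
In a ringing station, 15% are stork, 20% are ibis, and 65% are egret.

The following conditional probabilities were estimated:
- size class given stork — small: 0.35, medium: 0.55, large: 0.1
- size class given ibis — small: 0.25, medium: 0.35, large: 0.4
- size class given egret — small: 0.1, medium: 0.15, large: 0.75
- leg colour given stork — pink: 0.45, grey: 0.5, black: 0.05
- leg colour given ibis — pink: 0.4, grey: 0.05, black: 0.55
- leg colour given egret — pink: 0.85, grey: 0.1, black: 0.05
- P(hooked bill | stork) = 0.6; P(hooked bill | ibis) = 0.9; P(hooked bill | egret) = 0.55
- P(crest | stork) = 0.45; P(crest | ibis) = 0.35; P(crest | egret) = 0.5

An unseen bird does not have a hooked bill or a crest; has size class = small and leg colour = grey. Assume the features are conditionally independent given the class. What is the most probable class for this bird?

stork: 0.15 × 0.35 × 0.5 × (1−0.6) × (1−0.45) = 0.005775
ibis: 0.2 × 0.25 × 0.05 × (1−0.9) × (1−0.35) = 0.0001625
egret: 0.65 × 0.1 × 0.1 × (1−0.55) × (1−0.5) = 0.0014625
Highest score → stork.

stork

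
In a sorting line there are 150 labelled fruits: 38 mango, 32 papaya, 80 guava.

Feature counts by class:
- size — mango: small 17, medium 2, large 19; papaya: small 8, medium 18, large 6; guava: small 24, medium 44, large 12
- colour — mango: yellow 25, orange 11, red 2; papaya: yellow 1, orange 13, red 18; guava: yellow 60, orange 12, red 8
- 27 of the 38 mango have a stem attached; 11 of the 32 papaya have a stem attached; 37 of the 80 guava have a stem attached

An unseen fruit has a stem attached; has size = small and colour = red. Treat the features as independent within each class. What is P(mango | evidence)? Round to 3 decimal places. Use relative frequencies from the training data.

mango: (38/150) × (17/38) × (2/38) × (27/38) ≈ 0.00423823
papaya: (32/150) × (8/32) × (18/32) × (11/32) = 0.0103125
guava: (80/150) × (24/80) × (8/80) × (37/80) = 0.0074
P(mango | x) = 0.00423823 / 0.02195073 ≈ 0.193

0.193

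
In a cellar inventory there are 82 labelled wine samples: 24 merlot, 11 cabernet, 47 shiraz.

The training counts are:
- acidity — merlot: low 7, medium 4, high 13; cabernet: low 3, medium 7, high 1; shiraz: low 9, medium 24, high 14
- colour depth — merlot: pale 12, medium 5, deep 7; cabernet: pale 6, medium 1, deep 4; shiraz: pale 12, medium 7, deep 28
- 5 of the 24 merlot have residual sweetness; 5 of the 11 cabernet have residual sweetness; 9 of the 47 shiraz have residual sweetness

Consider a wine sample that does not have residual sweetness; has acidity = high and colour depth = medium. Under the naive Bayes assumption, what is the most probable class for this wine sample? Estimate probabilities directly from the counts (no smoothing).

merlot

merlot: (24/82) × (13/24) × (5/24) × (19/24) ≈ 0.0261475
cabernet: (11/82) × (1/11) × (1/11) × (6/11) ≈ 0.000604717
shiraz: (47/82) × (14/47) × (7/47) × (38/47) ≈ 0.0205589
Highest score → merlot.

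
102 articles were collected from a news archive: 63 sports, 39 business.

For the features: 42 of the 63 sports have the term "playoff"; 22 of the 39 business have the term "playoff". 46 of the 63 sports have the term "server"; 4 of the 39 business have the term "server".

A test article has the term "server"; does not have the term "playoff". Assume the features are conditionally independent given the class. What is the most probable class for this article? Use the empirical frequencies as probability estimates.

sports

sports: (63/102) × (21/63) × (46/63) ≈ 0.150327
business: (39/102) × (17/39) × (4/39) ≈ 0.017094
Highest score → sports.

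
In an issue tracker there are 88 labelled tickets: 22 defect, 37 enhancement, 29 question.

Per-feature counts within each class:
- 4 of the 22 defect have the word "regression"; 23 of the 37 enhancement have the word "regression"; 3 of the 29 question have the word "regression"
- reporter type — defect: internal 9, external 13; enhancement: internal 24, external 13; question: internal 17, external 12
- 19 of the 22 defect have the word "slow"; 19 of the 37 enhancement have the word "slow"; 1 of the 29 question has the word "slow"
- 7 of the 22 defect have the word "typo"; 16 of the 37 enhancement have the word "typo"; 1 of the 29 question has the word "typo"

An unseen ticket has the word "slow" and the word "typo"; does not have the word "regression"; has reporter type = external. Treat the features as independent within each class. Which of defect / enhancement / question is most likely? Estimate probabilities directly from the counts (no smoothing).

defect

defect: (22/88) × (18/22) × (13/22) × (19/22) × (7/22) ≈ 0.0332137
enhancement: (37/88) × (14/37) × (13/37) × (19/37) × (16/37) ≈ 0.0124124
question: (29/88) × (26/29) × (12/29) × (1/29) × (1/29) ≈ 0.000145371
Highest score → defect.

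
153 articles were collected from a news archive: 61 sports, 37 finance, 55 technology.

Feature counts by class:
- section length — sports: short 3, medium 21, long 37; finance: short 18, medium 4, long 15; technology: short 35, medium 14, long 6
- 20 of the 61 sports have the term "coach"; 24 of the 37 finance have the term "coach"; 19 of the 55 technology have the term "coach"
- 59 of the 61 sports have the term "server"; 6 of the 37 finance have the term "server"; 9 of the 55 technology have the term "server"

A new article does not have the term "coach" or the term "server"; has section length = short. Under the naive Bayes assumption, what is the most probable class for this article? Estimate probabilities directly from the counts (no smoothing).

technology

sports: (61/153) × (3/61) × (41/61) × (2/61) ≈ 0.0004321
finance: (37/153) × (18/37) × (13/37) × (31/37) ≈ 0.0346324
technology: (55/153) × (35/55) × (36/55) × (46/55) ≈ 0.125231
Highest score → technology.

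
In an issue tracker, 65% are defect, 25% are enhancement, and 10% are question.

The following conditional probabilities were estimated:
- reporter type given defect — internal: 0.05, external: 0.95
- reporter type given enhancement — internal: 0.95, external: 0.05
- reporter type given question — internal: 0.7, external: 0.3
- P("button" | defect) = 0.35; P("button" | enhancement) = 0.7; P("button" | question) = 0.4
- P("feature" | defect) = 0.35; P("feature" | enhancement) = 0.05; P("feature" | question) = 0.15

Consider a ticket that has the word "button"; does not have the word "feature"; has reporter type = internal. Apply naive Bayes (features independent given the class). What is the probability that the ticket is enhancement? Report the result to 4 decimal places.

defect: 0.65 × 0.05 × 0.35 × (1−0.35) = 0.00739375
enhancement: 0.25 × 0.95 × 0.7 × (1−0.05) = 0.1579375
question: 0.1 × 0.7 × 0.4 × (1−0.15) = 0.0238
P(enhancement | x) = 0.1579375 / 0.18913125 ≈ 0.8351

0.8351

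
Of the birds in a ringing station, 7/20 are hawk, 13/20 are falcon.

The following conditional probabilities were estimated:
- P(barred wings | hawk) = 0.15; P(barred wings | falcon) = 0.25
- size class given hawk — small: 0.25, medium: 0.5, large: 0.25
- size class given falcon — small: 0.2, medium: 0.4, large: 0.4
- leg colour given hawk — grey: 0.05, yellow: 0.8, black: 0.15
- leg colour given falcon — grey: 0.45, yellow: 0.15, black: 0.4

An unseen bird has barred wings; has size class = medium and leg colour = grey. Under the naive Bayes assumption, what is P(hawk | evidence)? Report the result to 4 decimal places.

0.0429

hawk: 0.35 × 0.15 × 0.5 × 0.05 = 0.0013125
falcon: 0.65 × 0.25 × 0.4 × 0.45 = 0.02925
P(hawk | x) = 0.0013125 / 0.0305625 ≈ 0.0429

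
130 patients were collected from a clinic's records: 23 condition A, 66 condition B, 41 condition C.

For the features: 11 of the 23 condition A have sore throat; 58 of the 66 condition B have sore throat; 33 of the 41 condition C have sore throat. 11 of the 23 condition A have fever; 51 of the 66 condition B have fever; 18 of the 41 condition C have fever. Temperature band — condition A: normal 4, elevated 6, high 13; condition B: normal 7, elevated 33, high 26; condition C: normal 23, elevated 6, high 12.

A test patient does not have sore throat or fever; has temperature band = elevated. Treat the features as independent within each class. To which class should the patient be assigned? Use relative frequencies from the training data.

condition A: (23/130) × (12/23) × (12/23) × (6/23) ≈ 0.0125636
condition B: (66/130) × (8/66) × (15/66) × (33/66) ≈ 0.00699301
condition C: (41/130) × (8/41) × (23/41) × (6/41) ≈ 0.00505194
Highest score → condition A.

condition A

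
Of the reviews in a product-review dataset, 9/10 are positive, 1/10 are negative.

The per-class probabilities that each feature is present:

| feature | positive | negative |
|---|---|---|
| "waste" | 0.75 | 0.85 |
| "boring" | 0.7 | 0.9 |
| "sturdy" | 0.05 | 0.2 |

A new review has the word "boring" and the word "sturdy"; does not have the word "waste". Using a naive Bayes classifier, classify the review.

positive

positive: 0.9 × (1−0.75) × 0.7 × 0.05 = 0.007875
negative: 0.1 × (1−0.85) × 0.9 × 0.2 = 0.0027
Highest score → positive.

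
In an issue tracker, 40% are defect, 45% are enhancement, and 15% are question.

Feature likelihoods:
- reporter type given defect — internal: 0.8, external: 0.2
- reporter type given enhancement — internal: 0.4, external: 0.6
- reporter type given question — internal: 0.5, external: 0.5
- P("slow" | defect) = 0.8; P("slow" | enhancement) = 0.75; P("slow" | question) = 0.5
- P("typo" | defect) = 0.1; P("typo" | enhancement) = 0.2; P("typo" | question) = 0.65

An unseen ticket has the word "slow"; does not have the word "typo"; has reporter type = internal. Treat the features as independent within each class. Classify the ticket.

defect: 0.4 × 0.8 × 0.8 × (1−0.1) = 0.2304
enhancement: 0.45 × 0.4 × 0.75 × (1−0.2) = 0.108
question: 0.15 × 0.5 × 0.5 × (1−0.65) = 0.013125
Highest score → defect.

defect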